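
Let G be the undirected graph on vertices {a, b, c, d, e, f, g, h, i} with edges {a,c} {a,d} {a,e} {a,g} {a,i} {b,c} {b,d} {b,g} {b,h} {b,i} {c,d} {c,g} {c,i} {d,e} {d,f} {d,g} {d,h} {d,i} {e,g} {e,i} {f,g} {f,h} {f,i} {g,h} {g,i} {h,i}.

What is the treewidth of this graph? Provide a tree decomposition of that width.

Every bag has size at most 5, so the width is 5 − 1 = 4 and tw(G) ≤ 4. For the lower bound, the 5 vertices {a, d, e, g, i} are pairwise adjacent, and any tree decomposition puts a clique entirely inside one bag — forcing width ≥ 4. Hence tw(G) = 4 exactly.

Treewidth 4.
Bags: B1 = {a, d, e, g, i}  B2 = {a, c, d, g, i}  B3 = {b, c, d, g, i}  B4 = {b, d, g, h, i}  B5 = {d, f, g, h, i}
Tree: B1–B2, B2–B3, B3–B4, B4–B5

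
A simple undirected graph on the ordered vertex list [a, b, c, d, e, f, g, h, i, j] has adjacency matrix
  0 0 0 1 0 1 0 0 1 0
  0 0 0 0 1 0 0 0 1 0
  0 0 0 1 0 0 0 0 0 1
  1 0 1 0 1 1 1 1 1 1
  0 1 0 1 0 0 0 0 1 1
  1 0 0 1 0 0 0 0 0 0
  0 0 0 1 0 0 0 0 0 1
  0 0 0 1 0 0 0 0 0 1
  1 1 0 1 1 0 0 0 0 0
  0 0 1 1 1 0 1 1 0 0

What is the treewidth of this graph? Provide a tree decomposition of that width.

Treewidth 2.
One optimal decomposition is:
Bags: B1 = {d, e, i}  B2 = {b, e, i}  B3 = {d, e, j}  B4 = {a, d, i}  B5 = {d, h, j}  B6 = {c, d, j}  B7 = {d, g, j}  B8 = {a, d, f}
Tree: B1–B2, B1–B3, B1–B4, B3–B5, B5–B6, B5–B7, B4–B8

Every bag has size at most 3, so the width is 3 − 1 = 2 and tw(G) ≤ 2. Conversely, {a, d, f} is a clique of size 3, and the vertices of any clique must share a bag in every tree decomposition; so some bag has ≥ 3 vertices and tw(G) ≥ 2. The upper and lower bounds meet at 2, so that is the treewidth.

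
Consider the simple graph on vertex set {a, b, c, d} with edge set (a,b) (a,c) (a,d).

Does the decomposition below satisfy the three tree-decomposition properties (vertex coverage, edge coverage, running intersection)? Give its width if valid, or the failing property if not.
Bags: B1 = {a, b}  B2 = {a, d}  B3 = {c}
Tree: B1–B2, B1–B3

No — edge (a,c) lies in no bag.

A tree decomposition must satisfy three properties: every vertex lies in some bag; for every edge, both endpoints lie together in some bag; and for every vertex, the bags containing it form a connected subtree. Here edge (a,c) lies in no bag, so the decomposition is invalid.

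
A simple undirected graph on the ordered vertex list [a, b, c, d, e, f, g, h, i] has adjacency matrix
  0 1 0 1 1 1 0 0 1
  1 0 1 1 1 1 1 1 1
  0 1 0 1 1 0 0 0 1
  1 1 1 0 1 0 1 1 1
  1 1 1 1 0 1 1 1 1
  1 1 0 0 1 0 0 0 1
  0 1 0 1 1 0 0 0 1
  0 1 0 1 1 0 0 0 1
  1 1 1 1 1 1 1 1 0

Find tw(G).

A width-4 tree decomposition is:
Bags: B1 = {a, b, d, e, i}  B2 = {a, b, e, f, i}  B3 = {b, d, e, h, i}  B4 = {b, d, e, g, i}  B5 = {b, c, d, e, i}
Tree: B1–B2, B1–B3, B3–B4, B3–B5
The largest bag has 5 vertices, giving width 4; this decomposition certifies tw(G) ≤ 4. Conversely, {b, d, e, g, i} is a clique of size 5, and the vertices of any clique must share a bag in every tree decomposition; so some bag has ≥ 5 vertices and tw(G) ≥ 4. Combining the bounds, tw(G) = 4.

4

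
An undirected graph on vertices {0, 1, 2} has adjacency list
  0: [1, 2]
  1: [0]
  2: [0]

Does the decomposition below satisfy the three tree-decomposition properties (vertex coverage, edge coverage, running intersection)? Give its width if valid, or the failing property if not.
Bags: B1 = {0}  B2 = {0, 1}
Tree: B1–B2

A tree decomposition must satisfy three properties: every vertex lies in some bag; for every edge, both endpoints lie together in some bag; and for every vertex, the bags containing it form a connected subtree. Here vertex 2 appears in no bag, so the decomposition is invalid.

No — vertex 2 appears in no bag.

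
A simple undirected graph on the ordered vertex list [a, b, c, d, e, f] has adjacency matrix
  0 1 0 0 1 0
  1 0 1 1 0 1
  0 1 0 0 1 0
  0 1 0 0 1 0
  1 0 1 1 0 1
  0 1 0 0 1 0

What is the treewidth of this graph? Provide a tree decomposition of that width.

Each bag holds 3 vertices, so the decomposition has width 2, which upper-bounds the treewidth. Since b–a–e–c–b is a cycle in G, G is not acyclic. Forests are exactly the graphs of treewidth ≤ 1, so tw(G) ≥ 2. Combining the bounds, tw(G) = 2.

Treewidth 2.
One optimal decomposition is:
Bags: B1 = {a, b, e}  B2 = {b, c, e}  B3 = {b, e, f}  B4 = {b, d, e}
Tree: B1–B2, B2–B3, B3–B4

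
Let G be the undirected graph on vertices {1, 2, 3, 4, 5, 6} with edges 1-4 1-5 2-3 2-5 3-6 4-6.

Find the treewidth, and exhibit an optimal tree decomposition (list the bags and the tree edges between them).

Treewidth 2.
One such decomposition:
Bags: B1 = {1, 4, 5}  B2 = {2, 4, 5}  B3 = {2, 3, 4}  B4 = {3, 4, 6}
Tree: B1–B2, B2–B3, B3–B4

Each bag holds 3 vertices, so the decomposition has width 2, which upper-bounds the treewidth. For the lower bound, G contains the cycle 4–1–5–2–3–6–4, so G is not a forest; only forests have treewidth ≤ 1, hence tw(G) ≥ 2. Hence tw(G) = 2 exactly.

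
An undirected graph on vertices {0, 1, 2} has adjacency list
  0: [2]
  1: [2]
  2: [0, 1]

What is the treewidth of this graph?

1

A width-1 tree decomposition is:
Bags: B1 = {0, 2}  B2 = {1, 2}
Tree: B1–B2
The largest bag has 2 vertices, giving width 1; this decomposition certifies tw(G) ≤ 1. Since G has at least one edge (e.g. 0–2), it is not an edgeless graph, so tw(G) ≥ 1. Therefore the treewidth is 1.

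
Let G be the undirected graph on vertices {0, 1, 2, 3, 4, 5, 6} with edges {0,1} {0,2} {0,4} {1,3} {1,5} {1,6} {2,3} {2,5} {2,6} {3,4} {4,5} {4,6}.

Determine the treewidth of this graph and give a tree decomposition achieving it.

The largest bag has 4 vertices, giving width 3; this decomposition certifies tw(G) ≤ 3. For the lower bound: the 4 vertex sets {1,3}, {4,6}, {2}, {0} are disjoint, each induces a connected subgraph, and every pair is joined by at least one edge of G. Contracting each set to a single vertex therefore yields K_{4} as a minor, and since treewidth is minor-monotone, tw(G) ≥ tw(K_{4}) = 3. Therefore the treewidth is 3.

Treewidth 3.
Bags: B1 = {1, 2, 3, 4}  B2 = {1, 2, 4, 6}  B3 = {0, 1, 2, 4}  B4 = {1, 2, 4, 5}
Tree: B1–B2, B2–B3, B3–B4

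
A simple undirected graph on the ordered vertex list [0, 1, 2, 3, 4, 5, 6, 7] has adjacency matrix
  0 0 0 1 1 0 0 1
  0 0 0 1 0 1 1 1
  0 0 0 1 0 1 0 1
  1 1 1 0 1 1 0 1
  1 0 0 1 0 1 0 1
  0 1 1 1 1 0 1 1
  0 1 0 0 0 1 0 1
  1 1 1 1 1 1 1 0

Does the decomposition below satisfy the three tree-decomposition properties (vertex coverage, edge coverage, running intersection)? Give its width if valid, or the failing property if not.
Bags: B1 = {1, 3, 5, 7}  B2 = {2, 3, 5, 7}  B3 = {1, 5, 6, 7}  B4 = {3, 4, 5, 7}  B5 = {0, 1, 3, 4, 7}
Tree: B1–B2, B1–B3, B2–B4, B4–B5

A tree decomposition must satisfy three properties: every vertex lies in some bag; for every edge, both endpoints lie together in some bag; and for every vertex, the bags containing it form a connected subtree. Here bags containing vertex 1 are not connected in the tree, so the decomposition is invalid.

No — bags containing vertex 1 are not connected in the tree.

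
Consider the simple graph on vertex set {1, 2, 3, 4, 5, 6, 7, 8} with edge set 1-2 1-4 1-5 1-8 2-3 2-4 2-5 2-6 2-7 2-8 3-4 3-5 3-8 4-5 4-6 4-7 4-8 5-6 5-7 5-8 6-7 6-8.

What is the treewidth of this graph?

A width-4 tree decomposition is:
Bags: B1 = {2, 4, 5, 6, 7}  B2 = {2, 4, 5, 6, 8}  B3 = {1, 2, 4, 5, 8}  B4 = {2, 3, 4, 5, 8}
Tree: B1–B2, B2–B3, B2–B4
Each bag holds 5 vertices, so the decomposition has width 4, which upper-bounds the treewidth. For the lower bound, the 5 vertices {1, 2, 4, 5, 8} are pairwise adjacent, and any tree decomposition puts a clique entirely inside one bag — forcing width ≥ 4. Hence tw(G) = 4 exactly.

4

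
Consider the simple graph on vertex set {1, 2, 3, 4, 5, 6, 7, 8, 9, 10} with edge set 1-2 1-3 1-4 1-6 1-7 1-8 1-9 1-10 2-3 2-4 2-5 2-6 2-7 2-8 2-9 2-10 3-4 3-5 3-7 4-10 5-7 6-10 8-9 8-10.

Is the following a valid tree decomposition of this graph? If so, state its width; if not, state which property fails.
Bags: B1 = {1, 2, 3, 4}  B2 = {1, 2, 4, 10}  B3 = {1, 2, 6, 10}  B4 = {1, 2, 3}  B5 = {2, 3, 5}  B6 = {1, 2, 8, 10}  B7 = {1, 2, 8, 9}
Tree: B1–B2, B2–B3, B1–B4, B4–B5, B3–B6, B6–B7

A tree decomposition must satisfy three properties: every vertex lies in some bag; for every edge, both endpoints lie together in some bag; and for every vertex, the bags containing it form a connected subtree. Here vertex 7 appears in no bag, so the decomposition is invalid.

No — vertex 7 appears in no bag.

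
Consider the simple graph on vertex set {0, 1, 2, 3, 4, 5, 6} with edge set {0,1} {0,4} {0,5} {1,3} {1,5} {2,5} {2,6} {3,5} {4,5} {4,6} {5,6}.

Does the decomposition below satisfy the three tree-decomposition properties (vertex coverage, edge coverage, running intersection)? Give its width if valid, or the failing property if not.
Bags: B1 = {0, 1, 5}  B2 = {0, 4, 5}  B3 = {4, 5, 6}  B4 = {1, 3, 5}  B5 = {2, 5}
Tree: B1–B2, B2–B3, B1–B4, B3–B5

A tree decomposition must satisfy three properties: every vertex lies in some bag; for every edge, both endpoints lie together in some bag; and for every vertex, the bags containing it form a connected subtree. Here edge (6,2) lies in no bag, so the decomposition is invalid.

No — edge (6,2) lies in no bag.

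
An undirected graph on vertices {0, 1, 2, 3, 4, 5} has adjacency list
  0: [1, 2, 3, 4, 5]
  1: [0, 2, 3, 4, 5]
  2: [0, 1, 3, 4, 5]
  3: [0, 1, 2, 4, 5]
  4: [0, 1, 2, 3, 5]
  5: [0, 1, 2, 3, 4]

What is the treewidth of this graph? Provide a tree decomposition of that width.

Treewidth 5.
Bags: B1 = {0, 1, 2, 3, 4, 5}
Tree: (single bag)

With just one bag of size 6, the width is 6 − 1 = 5, so tw(G) ≤ 5. For the lower bound, the 6 vertices {0, 1, 2, 3, 4, 5} are pairwise adjacent, and any tree decomposition puts a clique entirely inside one bag — forcing width ≥ 5. Hence tw(G) = 5 exactly.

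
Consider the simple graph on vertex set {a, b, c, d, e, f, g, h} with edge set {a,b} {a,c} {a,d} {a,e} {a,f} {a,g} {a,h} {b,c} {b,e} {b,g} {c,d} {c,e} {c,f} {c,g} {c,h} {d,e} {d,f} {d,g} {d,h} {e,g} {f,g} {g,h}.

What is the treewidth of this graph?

A width-4 tree decomposition is:
Bags: B1 = {a, b, c, e, g}  B2 = {a, c, d, e, g}  B3 = {a, c, d, f, g}  B4 = {a, c, d, g, h}
Tree: B1–B2, B2–B3, B3–B4
Every bag has size at most 5, so the width is 5 − 1 = 4 and tw(G) ≤ 4. Conversely, {a, c, d, e, g} is a clique of size 5, and the vertices of any clique must share a bag in every tree decomposition; so some bag has ≥ 5 vertices and tw(G) ≥ 4. Therefore the treewidth is 4.

4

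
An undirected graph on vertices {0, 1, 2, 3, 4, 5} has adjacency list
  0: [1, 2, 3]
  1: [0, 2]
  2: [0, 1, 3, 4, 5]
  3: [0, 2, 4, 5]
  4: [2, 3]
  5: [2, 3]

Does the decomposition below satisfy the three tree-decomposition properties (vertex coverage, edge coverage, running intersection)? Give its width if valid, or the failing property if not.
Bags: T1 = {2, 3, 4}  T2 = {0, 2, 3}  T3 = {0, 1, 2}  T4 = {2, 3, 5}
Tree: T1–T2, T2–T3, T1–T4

Every vertex of G appears in some bag (union = {0, 1, 2, 3, 4, 5}); every edge is covered by a bag; and for each vertex v the set of bags containing v is connected in the bag tree. The decomposition is therefore valid. The largest bag has 3 vertices, so the width is 2.

Yes; width 2.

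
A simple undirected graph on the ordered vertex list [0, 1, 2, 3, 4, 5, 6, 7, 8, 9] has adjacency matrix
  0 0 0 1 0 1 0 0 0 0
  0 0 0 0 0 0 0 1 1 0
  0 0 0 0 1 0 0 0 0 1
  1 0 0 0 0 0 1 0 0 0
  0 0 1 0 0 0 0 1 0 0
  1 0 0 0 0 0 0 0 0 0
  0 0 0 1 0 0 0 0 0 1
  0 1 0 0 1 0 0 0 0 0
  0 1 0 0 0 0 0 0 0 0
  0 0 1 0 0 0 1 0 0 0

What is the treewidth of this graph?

A width-1 tree decomposition is:
Bags: B1 = {0, 5}  B2 = {0, 3}  B3 = {3, 6}  B4 = {6, 9}  B5 = {2, 9}  B6 = {2, 4}  B7 = {4, 7}  B8 = {1, 7}  B9 = {1, 8}
Tree: B1–B2, B2–B3, B3–B4, B4–B5, B5–B6, B6–B7, B7–B8, B8–B9
Each bag holds 2 vertices, so the decomposition has width 1, which upper-bounds the treewidth. Any graph with an edge has treewidth ≥ 1, and G has the edge 5–0. The upper and lower bounds meet at 1, so that is the treewidth.

1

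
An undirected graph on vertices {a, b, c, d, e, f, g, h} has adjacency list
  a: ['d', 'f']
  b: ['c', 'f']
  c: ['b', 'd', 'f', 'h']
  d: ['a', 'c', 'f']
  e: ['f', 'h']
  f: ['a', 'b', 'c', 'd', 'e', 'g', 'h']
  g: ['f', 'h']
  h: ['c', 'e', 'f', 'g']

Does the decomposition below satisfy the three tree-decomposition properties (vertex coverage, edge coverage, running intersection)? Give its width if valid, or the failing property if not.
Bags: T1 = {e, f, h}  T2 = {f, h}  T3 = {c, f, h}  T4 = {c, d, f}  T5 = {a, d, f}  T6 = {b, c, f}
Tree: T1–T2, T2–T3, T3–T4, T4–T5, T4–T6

A tree decomposition must satisfy three properties: every vertex lies in some bag; for every edge, both endpoints lie together in some bag; and for every vertex, the bags containing it form a connected subtree. Here vertex g appears in no bag, so the decomposition is invalid.

No — vertex g appears in no bag.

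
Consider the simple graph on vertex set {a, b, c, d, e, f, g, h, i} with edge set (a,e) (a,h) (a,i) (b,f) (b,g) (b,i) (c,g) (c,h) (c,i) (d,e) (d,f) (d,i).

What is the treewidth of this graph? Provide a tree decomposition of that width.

Treewidth 3.
One such decomposition:
Bags: B1 = {b, d, f, g}  B2 = {b, d, g, i}  B3 = {c, d, g, i}  B4 = {c, d, e, i}  B5 = {a, c, e, i}  B6 = {a, c, e, h}
Tree: B1–B2, B2–B3, B3–B4, B4–B5, B5–B6

Each bag holds 4 vertices, so the decomposition has width 3, which upper-bounds the treewidth. For the lower bound: the 4 vertex sets {b,f,g}, {d}, {i}, {a,c,e,h} are disjoint, each induces a connected subgraph, and every pair is joined by at least one edge of G. Contracting each set to a single vertex therefore yields K_{4} as a minor, and since treewidth is minor-monotone, tw(G) ≥ tw(K_{4}) = 3. Therefore the treewidth is 3.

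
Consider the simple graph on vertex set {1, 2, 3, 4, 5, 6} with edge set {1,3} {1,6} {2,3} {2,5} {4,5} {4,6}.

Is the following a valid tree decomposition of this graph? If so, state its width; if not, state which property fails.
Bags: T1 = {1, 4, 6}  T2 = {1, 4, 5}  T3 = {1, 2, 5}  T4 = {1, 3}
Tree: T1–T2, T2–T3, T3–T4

No — edge (2,3) lies in no bag.

A tree decomposition must satisfy three properties: every vertex lies in some bag; for every edge, both endpoints lie together in some bag; and for every vertex, the bags containing it form a connected subtree. Here edge (2,3) lies in no bag, so the decomposition is invalid.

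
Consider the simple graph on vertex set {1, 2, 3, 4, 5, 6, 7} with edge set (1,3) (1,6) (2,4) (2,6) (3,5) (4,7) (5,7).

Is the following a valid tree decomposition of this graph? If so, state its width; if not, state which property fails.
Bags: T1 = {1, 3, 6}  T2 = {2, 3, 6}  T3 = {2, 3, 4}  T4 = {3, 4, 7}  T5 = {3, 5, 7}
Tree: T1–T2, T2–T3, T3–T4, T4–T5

Yes; width 2.

Vertex coverage: the bags together contain {1, 2, 3, 4, 5, 6, 7}, the full vertex set. Edge coverage: each edge of G has both endpoints in at least one bag. Running intersection: for every vertex, the bags containing it form a connected subtree. All three properties hold, so this is a valid tree decomposition of width max|bag| − 1 = 2, and hence tw(G) ≤ 2.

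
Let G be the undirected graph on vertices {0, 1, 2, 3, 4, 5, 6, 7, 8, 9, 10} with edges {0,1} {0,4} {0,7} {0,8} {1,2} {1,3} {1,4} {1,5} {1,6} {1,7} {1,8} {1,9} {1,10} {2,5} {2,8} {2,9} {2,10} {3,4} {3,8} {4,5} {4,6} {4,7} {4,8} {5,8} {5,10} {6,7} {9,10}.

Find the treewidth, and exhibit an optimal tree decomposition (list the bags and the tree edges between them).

The largest bag has 4 vertices, giving width 3; this decomposition certifies tw(G) ≤ 3. Conversely, {1, 2, 9, 10} is a clique of size 4, and the vertices of any clique must share a bag in every tree decomposition; so some bag has ≥ 4 vertices and tw(G) ≥ 3. Hence tw(G) = 3 exactly.

Treewidth 3.
Bags: B1 = {1, 2, 5, 8}  B2 = {1, 4, 5, 8}  B3 = {0, 1, 4, 8}  B4 = {1, 2, 5, 10}  B5 = {1, 2, 9, 10}  B6 = {0, 1, 4, 7}  B7 = {1, 3, 4, 8}  B8 = {1, 4, 6, 7}
Tree: B1–B2, B2–B3, B1–B4, B4–B5, B3–B6, B2–B7, B6–B8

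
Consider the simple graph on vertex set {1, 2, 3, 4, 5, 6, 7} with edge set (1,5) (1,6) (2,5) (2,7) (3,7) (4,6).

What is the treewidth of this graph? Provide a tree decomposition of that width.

Treewidth 1.
Bags: B1 = {4, 6}  B2 = {1, 6}  B3 = {1, 5}  B4 = {2, 5}  B5 = {2, 7}  B6 = {3, 7}
Tree: B1–B2, B2–B3, B3–B4, B4–B5, B5–B6

Every bag has size at most 2, so the width is 2 − 1 = 1 and tw(G) ≤ 1. G has an edge, so its treewidth is at least 1. The upper and lower bounds meet at 1, so that is the treewidth.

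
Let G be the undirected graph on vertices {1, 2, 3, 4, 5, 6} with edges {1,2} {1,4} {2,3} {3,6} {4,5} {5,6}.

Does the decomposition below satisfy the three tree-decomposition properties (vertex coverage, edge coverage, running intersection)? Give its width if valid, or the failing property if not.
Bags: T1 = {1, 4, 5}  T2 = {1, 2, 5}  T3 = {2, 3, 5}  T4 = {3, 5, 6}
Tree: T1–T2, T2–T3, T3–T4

Yes; width 2.

Checking the three conditions: (i) the bags cover all of {1, 2, 3, 4, 5, 6}; (ii) for each edge, some bag contains both endpoints; (iii) the bags containing any fixed vertex form a subtree. All hold, so the decomposition is valid with width 3 − 1 = 2.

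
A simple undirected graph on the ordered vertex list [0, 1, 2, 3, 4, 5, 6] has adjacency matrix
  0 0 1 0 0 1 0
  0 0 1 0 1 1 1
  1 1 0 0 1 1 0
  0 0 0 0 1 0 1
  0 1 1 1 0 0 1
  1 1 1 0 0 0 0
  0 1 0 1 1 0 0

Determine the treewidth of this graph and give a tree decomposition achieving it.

Treewidth 2.
One such decomposition:
Bags: B1 = {1, 4, 6}  B2 = {1, 2, 4}  B3 = {1, 2, 5}  B4 = {0, 2, 5}  B5 = {3, 4, 6}
Tree: B1–B2, B2–B3, B3–B4, B1–B5

The largest bag has 3 vertices, giving width 2; this decomposition certifies tw(G) ≤ 2. On the other hand G contains the 3-clique {0, 2, 5}. A clique must lie in a single bag of any decomposition, so no decomposition can have width below 2. Hence tw(G) = 2 exactly.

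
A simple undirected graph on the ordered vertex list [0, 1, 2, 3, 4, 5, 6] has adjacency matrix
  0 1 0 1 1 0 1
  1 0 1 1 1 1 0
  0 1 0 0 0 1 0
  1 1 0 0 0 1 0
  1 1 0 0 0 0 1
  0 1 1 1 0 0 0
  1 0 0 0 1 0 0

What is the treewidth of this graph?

A width-2 tree decomposition is:
Bags: B1 = {0, 1, 3}  B2 = {0, 1, 4}  B3 = {1, 3, 5}  B4 = {0, 4, 6}  B5 = {1, 2, 5}
Tree: B1–B2, B1–B3, B2–B4, B3–B5
The largest bag has 3 vertices, giving width 2; this decomposition certifies tw(G) ≤ 2. On the other hand G contains the 3-clique {0, 1, 3}. A clique must lie in a single bag of any decomposition, so no decomposition can have width below 2. Therefore the treewidth is 2.

2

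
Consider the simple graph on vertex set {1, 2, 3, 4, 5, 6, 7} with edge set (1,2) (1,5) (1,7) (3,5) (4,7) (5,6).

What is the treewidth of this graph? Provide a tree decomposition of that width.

Each bag holds 2 vertices, so the decomposition has width 1, which upper-bounds the treewidth. G has an edge, so its treewidth is at least 1. The upper and lower bounds meet at 1, so that is the treewidth.

Treewidth 1.
One optimal decomposition is:
Bags: B1 = {1, 5}  B2 = {1, 7}  B3 = {4, 7}  B4 = {1, 2}  B5 = {3, 5}  B6 = {5, 6}
Tree: B1–B2, B2–B3, B2–B4, B1–B5, B1–B6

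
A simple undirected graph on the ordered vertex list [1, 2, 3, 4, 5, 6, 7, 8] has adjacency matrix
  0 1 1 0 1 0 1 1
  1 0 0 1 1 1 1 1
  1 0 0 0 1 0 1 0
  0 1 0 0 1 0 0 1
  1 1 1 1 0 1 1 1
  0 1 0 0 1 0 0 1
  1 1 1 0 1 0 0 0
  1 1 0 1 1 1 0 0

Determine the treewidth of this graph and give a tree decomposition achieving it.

Each bag holds 4 vertices, so the decomposition has width 3, which upper-bounds the treewidth. On the other hand G contains the 4-clique {1, 2, 5, 8}. A clique must lie in a single bag of any decomposition, so no decomposition can have width below 3. Therefore the treewidth is 3.

Treewidth 3.
One optimal decomposition is:
Bags: B1 = {1, 2, 5, 7}  B2 = {1, 2, 5, 8}  B3 = {1, 3, 5, 7}  B4 = {2, 5, 6, 8}  B5 = {2, 4, 5, 8}
Tree: B1–B2, B1–B3, B2–B4, B2–B5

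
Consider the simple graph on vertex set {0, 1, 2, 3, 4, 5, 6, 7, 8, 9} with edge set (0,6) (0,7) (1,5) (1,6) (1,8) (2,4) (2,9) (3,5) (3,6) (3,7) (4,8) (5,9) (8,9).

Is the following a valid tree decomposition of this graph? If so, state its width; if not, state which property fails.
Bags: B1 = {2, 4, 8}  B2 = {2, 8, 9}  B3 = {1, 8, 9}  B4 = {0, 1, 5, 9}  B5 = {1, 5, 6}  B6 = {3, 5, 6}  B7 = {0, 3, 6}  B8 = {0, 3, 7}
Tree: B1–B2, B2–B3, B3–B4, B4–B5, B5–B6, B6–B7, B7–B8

No — bags containing vertex 0 are not connected in the tree.

A tree decomposition must satisfy three properties: every vertex lies in some bag; for every edge, both endpoints lie together in some bag; and for every vertex, the bags containing it form a connected subtree. Here bags containing vertex 0 are not connected in the tree, so the decomposition is invalid.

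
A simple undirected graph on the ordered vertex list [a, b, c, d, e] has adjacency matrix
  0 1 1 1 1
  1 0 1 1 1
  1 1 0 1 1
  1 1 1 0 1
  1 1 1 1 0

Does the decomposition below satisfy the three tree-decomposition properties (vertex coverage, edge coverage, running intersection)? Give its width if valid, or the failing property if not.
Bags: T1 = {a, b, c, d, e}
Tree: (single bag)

Yes; width 4.

Vertex coverage: the bags together contain {a, b, c, d, e}, the full vertex set. Edge coverage: each edge of G has both endpoints in at least one bag. Running intersection: for every vertex, the bags containing it form a connected subtree. All three properties hold, so this is a valid tree decomposition of width max|bag| − 1 = 4, and hence tw(G) ≤ 4.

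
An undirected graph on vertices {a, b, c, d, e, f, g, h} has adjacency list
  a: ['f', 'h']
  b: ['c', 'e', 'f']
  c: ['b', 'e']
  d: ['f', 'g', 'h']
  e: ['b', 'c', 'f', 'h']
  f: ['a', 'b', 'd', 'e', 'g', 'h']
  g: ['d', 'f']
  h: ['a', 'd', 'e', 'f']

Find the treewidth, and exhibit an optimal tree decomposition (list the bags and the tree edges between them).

Treewidth 2.
Bags: B1 = {e, f, h}  B2 = {b, e, f}  B3 = {a, f, h}  B4 = {d, f, h}  B5 = {d, f, g}  B6 = {b, c, e}
Tree: B1–B2, B1–B3, B3–B4, B4–B5, B2–B6

The largest bag has 3 vertices, giving width 2; this decomposition certifies tw(G) ≤ 2. For the lower bound, the 3 vertices {b, c, e} are pairwise adjacent, and any tree decomposition puts a clique entirely inside one bag — forcing width ≥ 2. The upper and lower bounds meet at 2, so that is the treewidth.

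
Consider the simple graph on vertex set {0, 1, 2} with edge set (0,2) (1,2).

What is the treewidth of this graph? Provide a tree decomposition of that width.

Each bag holds 2 vertices, so the decomposition has width 1, which upper-bounds the treewidth. Any graph with an edge has treewidth ≥ 1, and G has the edge 2–1. The upper and lower bounds meet at 1, so that is the treewidth.

Treewidth 1.
One such decomposition:
Bags: B1 = {1, 2}  B2 = {0, 2}
Tree: B1–B2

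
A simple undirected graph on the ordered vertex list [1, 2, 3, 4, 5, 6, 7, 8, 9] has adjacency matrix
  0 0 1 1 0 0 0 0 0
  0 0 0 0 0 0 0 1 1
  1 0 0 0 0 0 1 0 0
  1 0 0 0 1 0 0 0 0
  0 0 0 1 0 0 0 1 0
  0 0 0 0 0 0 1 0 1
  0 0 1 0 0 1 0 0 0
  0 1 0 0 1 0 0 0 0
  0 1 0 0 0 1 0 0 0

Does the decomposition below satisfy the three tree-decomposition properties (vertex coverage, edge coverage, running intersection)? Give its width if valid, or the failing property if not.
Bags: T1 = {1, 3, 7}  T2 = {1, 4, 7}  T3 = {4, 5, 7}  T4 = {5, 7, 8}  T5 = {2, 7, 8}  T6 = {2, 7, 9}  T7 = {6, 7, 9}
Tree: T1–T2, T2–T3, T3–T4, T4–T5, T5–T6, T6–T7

Checking the three conditions: (i) the bags cover all of {1, 2, 3, 4, 5, 6, 7, 8, 9}; (ii) for each edge, some bag contains both endpoints; (iii) the bags containing any fixed vertex form a subtree. All hold, so the decomposition is valid with width 3 − 1 = 2.

Yes; width 2.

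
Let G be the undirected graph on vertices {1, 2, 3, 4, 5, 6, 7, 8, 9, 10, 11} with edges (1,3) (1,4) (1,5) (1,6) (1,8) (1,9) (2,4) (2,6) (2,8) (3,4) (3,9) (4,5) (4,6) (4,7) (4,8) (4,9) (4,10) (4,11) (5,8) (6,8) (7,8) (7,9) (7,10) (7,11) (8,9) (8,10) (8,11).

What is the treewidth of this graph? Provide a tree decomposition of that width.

Each bag holds 4 vertices, so the decomposition has width 3, which upper-bounds the treewidth. Conversely, {1, 4, 8, 9} is a clique of size 4, and the vertices of any clique must share a bag in every tree decomposition; so some bag has ≥ 4 vertices and tw(G) ≥ 3. Therefore the treewidth is 3.

Treewidth 3.
Bags: B1 = {4, 7, 8, 9}  B2 = {1, 4, 8, 9}  B3 = {4, 7, 8, 11}  B4 = {4, 7, 8, 10}  B5 = {1, 4, 5, 8}  B6 = {1, 3, 4, 9}  B7 = {1, 4, 6, 8}  B8 = {2, 4, 6, 8}
Tree: B1–B2, B1–B3, B1–B4, B2–B5, B2–B6, B2–B7, B7–B8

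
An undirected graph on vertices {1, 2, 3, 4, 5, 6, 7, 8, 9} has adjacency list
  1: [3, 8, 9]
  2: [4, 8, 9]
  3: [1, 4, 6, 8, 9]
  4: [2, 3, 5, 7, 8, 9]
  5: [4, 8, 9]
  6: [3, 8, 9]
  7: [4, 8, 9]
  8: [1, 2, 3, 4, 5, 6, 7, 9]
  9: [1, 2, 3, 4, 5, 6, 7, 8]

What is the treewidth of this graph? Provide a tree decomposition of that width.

Treewidth 3.
One optimal decomposition is:
Bags: B1 = {3, 4, 8, 9}  B2 = {4, 5, 8, 9}  B3 = {4, 7, 8, 9}  B4 = {3, 6, 8, 9}  B5 = {1, 3, 8, 9}  B6 = {2, 4, 8, 9}
Tree: B1–B2, B1–B3, B1–B4, B4–B5, B2–B6

The largest bag has 4 vertices, giving width 3; this decomposition certifies tw(G) ≤ 3. Conversely, {1, 3, 8, 9} is a clique of size 4, and the vertices of any clique must share a bag in every tree decomposition; so some bag has ≥ 4 vertices and tw(G) ≥ 3. Therefore the treewidth is 3.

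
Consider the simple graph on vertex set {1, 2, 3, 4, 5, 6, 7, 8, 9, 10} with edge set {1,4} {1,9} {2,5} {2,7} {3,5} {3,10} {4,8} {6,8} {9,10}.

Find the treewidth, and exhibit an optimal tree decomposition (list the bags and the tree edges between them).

Each bag holds 2 vertices, so the decomposition has width 1, which upper-bounds the treewidth. G has an edge, so its treewidth is at least 1. Hence tw(G) = 1 exactly.

Treewidth 1.
One such decomposition:
Bags: B1 = {6, 8}  B2 = {4, 8}  B3 = {1, 4}  B4 = {1, 9}  B5 = {9, 10}  B6 = {3, 10}  B7 = {3, 5}  B8 = {2, 5}  B9 = {2, 7}
Tree: B1–B2, B2–B3, B3–B4, B4–B5, B5–B6, B6–B7, B7–B8, B8–B9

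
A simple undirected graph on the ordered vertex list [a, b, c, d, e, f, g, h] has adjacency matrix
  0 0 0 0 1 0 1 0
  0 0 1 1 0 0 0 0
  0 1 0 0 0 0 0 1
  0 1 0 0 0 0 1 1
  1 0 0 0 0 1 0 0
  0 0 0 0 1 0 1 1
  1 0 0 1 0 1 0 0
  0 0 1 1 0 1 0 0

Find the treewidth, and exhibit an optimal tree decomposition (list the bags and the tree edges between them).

The largest bag has 3 vertices, giving width 2; this decomposition certifies tw(G) ≤ 2. For the lower bound, G contains the cycle e–a–g–f–e, so G is not a forest; only forests have treewidth ≤ 1, hence tw(G) ≥ 2. Combining the bounds, tw(G) = 2.

Treewidth 2.
Bags: B1 = {a, e, f}  B2 = {a, f, g}  B3 = {f, g, h}  B4 = {d, g, h}  B5 = {c, d, h}  B6 = {b, c, d}
Tree: B1–B2, B2–B3, B3–B4, B4–B5, B5–B6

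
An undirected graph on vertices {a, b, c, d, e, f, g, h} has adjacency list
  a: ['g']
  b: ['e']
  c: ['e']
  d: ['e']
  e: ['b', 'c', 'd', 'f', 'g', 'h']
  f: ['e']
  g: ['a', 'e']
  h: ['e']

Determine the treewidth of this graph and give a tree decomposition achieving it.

Treewidth 1.
One such decomposition:
Bags: B1 = {c, e}  B2 = {e, h}  B3 = {e, g}  B4 = {d, e}  B5 = {a, g}  B6 = {e, f}  B7 = {b, e}
Tree: B1–B2, B1–B3, B3–B4, B3–B5, B4–B6, B6–B7

Every bag has size at most 2, so the width is 2 − 1 = 1 and tw(G) ≤ 1. Any graph with an edge has treewidth ≥ 1, and G has the edge c–e. Hence tw(G) = 1 exactly.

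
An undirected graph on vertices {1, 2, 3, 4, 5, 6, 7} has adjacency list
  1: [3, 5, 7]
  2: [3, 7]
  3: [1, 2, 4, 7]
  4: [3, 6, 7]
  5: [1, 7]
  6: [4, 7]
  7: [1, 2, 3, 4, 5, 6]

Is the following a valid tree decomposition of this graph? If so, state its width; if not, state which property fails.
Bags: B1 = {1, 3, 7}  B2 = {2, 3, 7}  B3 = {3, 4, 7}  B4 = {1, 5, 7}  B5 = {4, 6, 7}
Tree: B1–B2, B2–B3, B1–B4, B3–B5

Vertex coverage: the bags together contain {1, 2, 3, 4, 5, 6, 7}, the full vertex set. Edge coverage: each edge of G has both endpoints in at least one bag. Running intersection: for every vertex, the bags containing it form a connected subtree. All three properties hold, so this is a valid tree decomposition of width max|bag| − 1 = 2, and hence tw(G) ≤ 2.

Yes; width 2.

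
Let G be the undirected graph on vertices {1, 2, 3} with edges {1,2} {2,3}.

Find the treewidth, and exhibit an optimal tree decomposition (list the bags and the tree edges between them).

Treewidth 1.
Bags: B1 = {1, 2}  B2 = {2, 3}
Tree: B1–B2

The largest bag has 2 vertices, giving width 1; this decomposition certifies tw(G) ≤ 1. Any graph with an edge has treewidth ≥ 1, and G has the edge 1–2. Therefore the treewidth is 1.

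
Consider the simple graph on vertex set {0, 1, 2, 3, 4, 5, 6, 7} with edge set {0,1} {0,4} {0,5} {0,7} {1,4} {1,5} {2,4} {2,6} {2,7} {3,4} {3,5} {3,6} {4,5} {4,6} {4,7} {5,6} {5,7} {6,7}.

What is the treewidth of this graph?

A width-3 tree decomposition is:
Bags: B1 = {4, 5, 6, 7}  B2 = {0, 4, 5, 7}  B3 = {3, 4, 5, 6}  B4 = {2, 4, 6, 7}  B5 = {0, 1, 4, 5}
Tree: B1–B2, B1–B3, B1–B4, B2–B5
Every bag has size at most 4, so the width is 4 − 1 = 3 and tw(G) ≤ 3. On the other hand G contains the 4-clique {2, 4, 6, 7}. A clique must lie in a single bag of any decomposition, so no decomposition can have width below 3. Therefore the treewidth is 3.

3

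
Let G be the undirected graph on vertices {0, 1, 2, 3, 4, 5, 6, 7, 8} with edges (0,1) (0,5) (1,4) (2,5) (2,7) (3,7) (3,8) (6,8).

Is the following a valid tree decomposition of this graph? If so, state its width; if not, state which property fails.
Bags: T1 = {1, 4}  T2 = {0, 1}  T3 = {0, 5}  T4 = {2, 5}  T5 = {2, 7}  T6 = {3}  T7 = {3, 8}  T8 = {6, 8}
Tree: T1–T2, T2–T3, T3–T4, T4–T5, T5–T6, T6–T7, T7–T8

A tree decomposition must satisfy three properties: every vertex lies in some bag; for every edge, both endpoints lie together in some bag; and for every vertex, the bags containing it form a connected subtree. Here edge (7,3) lies in no bag, so the decomposition is invalid.

No — edge (7,3) lies in no bag.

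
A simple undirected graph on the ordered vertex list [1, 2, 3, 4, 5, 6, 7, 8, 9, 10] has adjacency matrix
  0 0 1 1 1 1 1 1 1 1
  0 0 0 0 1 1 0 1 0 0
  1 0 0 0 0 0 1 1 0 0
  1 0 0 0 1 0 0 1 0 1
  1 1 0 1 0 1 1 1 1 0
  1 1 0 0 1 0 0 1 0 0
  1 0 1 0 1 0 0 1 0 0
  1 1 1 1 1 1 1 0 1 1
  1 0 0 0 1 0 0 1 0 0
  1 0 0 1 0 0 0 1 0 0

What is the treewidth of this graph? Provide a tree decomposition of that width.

Each bag holds 4 vertices, so the decomposition has width 3, which upper-bounds the treewidth. For the lower bound, the 4 vertices {1, 4, 8, 10} are pairwise adjacent, and any tree decomposition puts a clique entirely inside one bag — forcing width ≥ 3. The upper and lower bounds meet at 3, so that is the treewidth.

Treewidth 3.
Bags: B1 = {1, 4, 8, 10}  B2 = {1, 4, 5, 8}  B3 = {1, 5, 8, 9}  B4 = {1, 5, 7, 8}  B5 = {1, 3, 7, 8}  B6 = {1, 5, 6, 8}  B7 = {2, 5, 6, 8}
Tree: B1–B2, B2–B3, B3–B4, B4–B5, B2–B6, B6–B7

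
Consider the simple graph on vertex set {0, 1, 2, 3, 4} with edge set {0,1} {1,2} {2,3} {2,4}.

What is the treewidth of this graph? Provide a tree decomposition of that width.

Treewidth 1.
One optimal decomposition is:
Bags: B1 = {2, 3}  B2 = {1, 2}  B3 = {2, 4}  B4 = {0, 1}
Tree: B1–B2, B1–B3, B2–B4

Every bag has size at most 2, so the width is 2 − 1 = 1 and tw(G) ≤ 1. G has an edge, so its treewidth is at least 1. Combining the bounds, tw(G) = 1.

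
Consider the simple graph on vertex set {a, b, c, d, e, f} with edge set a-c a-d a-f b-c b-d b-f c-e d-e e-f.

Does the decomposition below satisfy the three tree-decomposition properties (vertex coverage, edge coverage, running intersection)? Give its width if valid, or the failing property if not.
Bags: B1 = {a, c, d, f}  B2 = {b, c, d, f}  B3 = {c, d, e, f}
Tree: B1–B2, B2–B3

Yes; width 3.

Every vertex of G appears in some bag (union = {a, b, c, d, e, f}); every edge is covered by a bag; and for each vertex v the set of bags containing v is connected in the bag tree. The decomposition is therefore valid. The largest bag has 4 vertices, so the width is 3.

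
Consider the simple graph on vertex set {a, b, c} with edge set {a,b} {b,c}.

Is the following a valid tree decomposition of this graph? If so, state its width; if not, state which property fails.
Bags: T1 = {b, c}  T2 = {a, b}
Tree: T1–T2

Yes; width 1.

Checking the three conditions: (i) the bags cover all of {a, b, c}; (ii) for each edge, some bag contains both endpoints; (iii) the bags containing any fixed vertex form a subtree. All hold, so the decomposition is valid with width 2 − 1 = 1.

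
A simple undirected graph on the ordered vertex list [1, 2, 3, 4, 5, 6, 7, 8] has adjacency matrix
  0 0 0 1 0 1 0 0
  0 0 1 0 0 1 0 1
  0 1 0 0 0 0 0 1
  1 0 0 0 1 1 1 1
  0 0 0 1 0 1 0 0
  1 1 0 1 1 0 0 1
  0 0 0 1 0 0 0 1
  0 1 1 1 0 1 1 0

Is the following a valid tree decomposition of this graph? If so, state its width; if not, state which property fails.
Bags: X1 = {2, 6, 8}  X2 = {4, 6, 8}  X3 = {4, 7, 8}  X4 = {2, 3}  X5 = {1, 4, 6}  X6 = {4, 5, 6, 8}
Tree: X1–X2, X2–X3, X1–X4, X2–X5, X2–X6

A tree decomposition must satisfy three properties: every vertex lies in some bag; for every edge, both endpoints lie together in some bag; and for every vertex, the bags containing it form a connected subtree. Here edge (8,3) lies in no bag, so the decomposition is invalid.

No — edge (8,3) lies in no bag.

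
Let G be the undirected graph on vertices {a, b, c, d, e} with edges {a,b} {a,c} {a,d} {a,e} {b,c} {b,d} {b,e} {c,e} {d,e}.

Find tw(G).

A width-3 tree decomposition is:
Bags: B1 = {a, b, d, e}  B2 = {a, b, c, e}
Tree: B1–B2
Each bag holds 4 vertices, so the decomposition has width 3, which upper-bounds the treewidth. Conversely, {a, b, d, e} is a clique of size 4, and the vertices of any clique must share a bag in every tree decomposition; so some bag has ≥ 4 vertices and tw(G) ≥ 3. The upper and lower bounds meet at 3, so that is the treewidth.

3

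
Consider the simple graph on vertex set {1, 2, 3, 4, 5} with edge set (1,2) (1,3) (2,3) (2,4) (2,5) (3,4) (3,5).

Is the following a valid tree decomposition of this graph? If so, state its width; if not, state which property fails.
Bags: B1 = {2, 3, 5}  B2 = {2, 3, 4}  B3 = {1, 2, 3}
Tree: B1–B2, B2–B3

Yes; width 2.

Checking the three conditions: (i) the bags cover all of {1, 2, 3, 4, 5}; (ii) for each edge, some bag contains both endpoints; (iii) the bags containing any fixed vertex form a subtree. All hold, so the decomposition is valid with width 3 − 1 = 2.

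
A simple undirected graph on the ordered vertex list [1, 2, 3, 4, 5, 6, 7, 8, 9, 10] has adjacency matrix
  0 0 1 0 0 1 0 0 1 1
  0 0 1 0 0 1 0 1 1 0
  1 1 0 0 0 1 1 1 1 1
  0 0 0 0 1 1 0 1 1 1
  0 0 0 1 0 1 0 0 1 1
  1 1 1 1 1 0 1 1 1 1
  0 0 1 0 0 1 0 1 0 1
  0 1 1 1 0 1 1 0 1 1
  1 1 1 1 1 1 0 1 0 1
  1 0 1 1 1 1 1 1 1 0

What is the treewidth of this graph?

4

A width-4 tree decomposition is:
Bags: B1 = {3, 6, 8, 9, 10}  B2 = {2, 3, 6, 8, 9}  B3 = {3, 6, 7, 8, 10}  B4 = {4, 6, 8, 9, 10}  B5 = {1, 3, 6, 9, 10}  B6 = {4, 5, 6, 9, 10}
Tree: B1–B2, B1–B3, B1–B4, B1–B5, B4–B6
The largest bag has 5 vertices, giving width 4; this decomposition certifies tw(G) ≤ 4. Conversely, {2, 3, 6, 8, 9} is a clique of size 5, and the vertices of any clique must share a bag in every tree decomposition; so some bag has ≥ 5 vertices and tw(G) ≥ 4. The upper and lower bounds meet at 4, so that is the treewidth.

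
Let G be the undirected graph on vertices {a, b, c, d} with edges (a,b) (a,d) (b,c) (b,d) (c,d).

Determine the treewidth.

A width-2 tree decomposition is:
Bags: B1 = {b, c, d}  B2 = {a, b, d}
Tree: B1–B2
Every bag has size at most 3, so the width is 3 − 1 = 2 and tw(G) ≤ 2. On the other hand G contains the 3-clique {b, c, d}. A clique must lie in a single bag of any decomposition, so no decomposition can have width below 2. The upper and lower bounds meet at 2, so that is the treewidth.

2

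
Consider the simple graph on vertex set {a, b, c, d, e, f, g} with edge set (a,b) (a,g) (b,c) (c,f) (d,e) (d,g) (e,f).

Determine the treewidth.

A width-2 tree decomposition is:
Bags: B1 = {a, b, g}  B2 = {b, d, g}  B3 = {b, d, e}  B4 = {b, e, f}  B5 = {b, c, f}
Tree: B1–B2, B2–B3, B3–B4, B4–B5
Every bag has size at most 3, so the width is 3 − 1 = 2 and tw(G) ≤ 2. Since b–a–g–d–e–f–c–b is a cycle in G, G is not acyclic. Forests are exactly the graphs of treewidth ≤ 1, so tw(G) ≥ 2. Therefore the treewidth is 2.

2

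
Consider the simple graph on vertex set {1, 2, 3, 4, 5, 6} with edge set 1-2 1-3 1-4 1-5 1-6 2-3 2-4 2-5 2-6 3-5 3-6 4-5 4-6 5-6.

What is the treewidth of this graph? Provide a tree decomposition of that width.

Treewidth 4.
Bags: B1 = {1, 2, 3, 5, 6}  B2 = {1, 2, 4, 5, 6}
Tree: B1–B2

Each bag holds 5 vertices, so the decomposition has width 4, which upper-bounds the treewidth. Conversely, {1, 2, 3, 5, 6} is a clique of size 5, and the vertices of any clique must share a bag in every tree decomposition; so some bag has ≥ 5 vertices and tw(G) ≥ 4. Therefore the treewidth is 4.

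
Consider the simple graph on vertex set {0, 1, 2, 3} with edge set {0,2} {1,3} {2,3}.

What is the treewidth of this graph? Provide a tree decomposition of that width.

The largest bag has 2 vertices, giving width 1; this decomposition certifies tw(G) ≤ 1. Any graph with an edge has treewidth ≥ 1, and G has the edge 3–2. Therefore the treewidth is 1.

Treewidth 1.
One optimal decomposition is:
Bags: B1 = {2, 3}  B2 = {0, 2}  B3 = {1, 3}
Tree: B1–B2, B1–B3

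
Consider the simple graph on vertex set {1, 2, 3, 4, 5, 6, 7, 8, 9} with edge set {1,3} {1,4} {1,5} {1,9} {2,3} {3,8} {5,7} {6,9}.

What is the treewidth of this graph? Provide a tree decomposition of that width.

Treewidth 1.
Bags: B1 = {1, 4}  B2 = {1, 3}  B3 = {1, 5}  B4 = {2, 3}  B5 = {5, 7}  B6 = {3, 8}  B7 = {1, 9}  B8 = {6, 9}
Tree: B1–B2, B1–B3, B2–B4, B3–B5, B4–B6, B3–B7, B7–B8

The largest bag has 2 vertices, giving width 1; this decomposition certifies tw(G) ≤ 1. Since G has at least one edge (e.g. 1–4), it is not an edgeless graph, so tw(G) ≥ 1. Therefore the treewidth is 1.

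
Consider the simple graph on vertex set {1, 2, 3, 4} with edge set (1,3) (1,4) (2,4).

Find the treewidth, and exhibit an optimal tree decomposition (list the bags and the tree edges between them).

Treewidth 1.
One such decomposition:
Bags: B1 = {1, 4}  B2 = {1, 3}  B3 = {2, 4}
Tree: B1–B2, B1–B3

Every bag has size at most 2, so the width is 2 − 1 = 1 and tw(G) ≤ 1. Any graph with an edge has treewidth ≥ 1, and G has the edge 1–4. The upper and lower bounds meet at 1, so that is the treewidth.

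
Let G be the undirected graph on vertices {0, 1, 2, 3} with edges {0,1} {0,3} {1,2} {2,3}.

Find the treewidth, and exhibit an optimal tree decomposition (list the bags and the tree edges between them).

The largest bag has 3 vertices, giving width 2; this decomposition certifies tw(G) ≤ 2. The edges 1–2–3–0–1 form a cycle, so G is not a tree and its treewidth is at least 2. Hence tw(G) = 2 exactly.

Treewidth 2.
Bags: B1 = {1, 2, 3}  B2 = {0, 1, 3}
Tree: B1–B2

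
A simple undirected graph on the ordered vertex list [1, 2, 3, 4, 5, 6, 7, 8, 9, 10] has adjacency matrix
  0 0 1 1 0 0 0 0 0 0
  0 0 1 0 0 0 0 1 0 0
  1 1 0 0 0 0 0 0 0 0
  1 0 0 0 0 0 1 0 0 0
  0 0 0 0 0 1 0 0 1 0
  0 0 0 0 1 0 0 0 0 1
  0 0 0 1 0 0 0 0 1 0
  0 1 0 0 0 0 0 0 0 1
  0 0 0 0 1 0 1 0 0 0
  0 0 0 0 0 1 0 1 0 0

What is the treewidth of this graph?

A width-2 tree decomposition is:
Bags: B1 = {5, 6, 9}  B2 = {6, 7, 9}  B3 = {4, 6, 7}  B4 = {1, 4, 6}  B5 = {1, 3, 6}  B6 = {2, 3, 6}  B7 = {2, 6, 8}  B8 = {6, 8, 10}
Tree: B1–B2, B2–B3, B3–B4, B4–B5, B5–B6, B6–B7, B7–B8
Every bag has size at most 3, so the width is 3 − 1 = 2 and tw(G) ≤ 2. For the lower bound, G contains the cycle 6–5–9–7–4–1–3–2–8–10–6, so G is not a forest; only forests have treewidth ≤ 1, hence tw(G) ≥ 2. Hence tw(G) = 2 exactly.

2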